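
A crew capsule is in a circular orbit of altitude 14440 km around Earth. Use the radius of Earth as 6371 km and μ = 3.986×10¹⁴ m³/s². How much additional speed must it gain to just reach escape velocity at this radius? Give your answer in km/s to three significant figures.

Δv ≈ 1.81 km/s

r = 6371 + 14440 = 20811 km = 2.0811×10⁷ m.
Circular speed v_c = √(μ/r) = 4376 m/s.
Escape speed v_esc = √(2μ/r) = √2 × v_c = 6189 m/s.
Δv = v_esc − v_c = 1813 m/s = 1.813 km/s.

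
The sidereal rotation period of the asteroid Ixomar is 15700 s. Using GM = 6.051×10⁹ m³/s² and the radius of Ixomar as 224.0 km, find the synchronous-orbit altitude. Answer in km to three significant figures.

A synchronous orbit has period T, so by Kepler's third law a = (μT²/4π²)^(1/3).
μT²/4π² = 6.051×10⁹ × (1.570×10⁴)² / 39.48 = 3.778×10¹⁶ m³.
a = 3.355×10⁵ m = 335.55 km.
Altitude h = a − R = 335.55 − 224.0 = 111.55 km.

h_sync ≈ 112 km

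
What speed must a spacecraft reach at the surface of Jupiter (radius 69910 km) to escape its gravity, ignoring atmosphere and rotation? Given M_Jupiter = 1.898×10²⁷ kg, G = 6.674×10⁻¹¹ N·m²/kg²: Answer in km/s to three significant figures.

μ = GM = 6.674×10⁻¹¹ × 1.898×10²⁷ = 1.267×10¹⁷ m³/s².
r = R = 6.991×10⁷ m.
Escape speed v_esc = √(2μ/r) = √(2 × 1.267×10¹⁷ / 6.991×10⁷) = √(3.624×10⁹) = 60200 m/s.
= 60.20 km/s.

v_esc ≈ 60.2 km/s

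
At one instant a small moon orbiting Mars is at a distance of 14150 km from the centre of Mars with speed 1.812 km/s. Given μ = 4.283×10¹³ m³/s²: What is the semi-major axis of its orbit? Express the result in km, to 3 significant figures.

r = 1.415×10⁷ m.
Specific orbital energy ε = v²/2 − μ/r = (1812)²/2 − 4.283×10¹³/1.415×10⁷ = -1.385×10⁶ J/kg.
Since ε = −μ/(2a), a = −μ/(2ε) = 1.546×10⁷ m = 15460 km.

a ≈ 15500 km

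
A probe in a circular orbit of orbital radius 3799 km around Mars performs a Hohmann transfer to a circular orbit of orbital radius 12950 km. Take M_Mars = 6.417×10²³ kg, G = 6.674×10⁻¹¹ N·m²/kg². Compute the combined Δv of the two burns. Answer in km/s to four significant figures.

Δv_total ≈ 1.411 km/s

μ = GM = 6.674×10⁻¹¹ × 6.417×10²³ = 4.283×10¹³ m³/s².
r₁ = 3799 km = 3.799×10⁶ m.
r₂ = 12950 km = 1.295×10⁷ m.
Transfer ellipse a_t = (r₁ + r₂)/2 = 8.374×10⁶ m.
At r₁: circular v_c1 = √(μ/r₁) = 3358 m/s; transfer-periapsis v_p = √[μ(2/r₁ − 1/a_t)] = 4175 m/s.
Δv₁ = v_p − v_c1 = 817.7 m/s.
At r₂: circular v_c2 = √(μ/r₂) = 1819 m/s; transfer-apoapsis v_a = √[μ(2/r₂ − 1/a_t)] = 1225 m/s.
Δv₂ = v_c2 − v_a = 593.7 m/s.
Total Δv = Δv₁ + Δv₂ = 1411 m/s = 1.411 km/s.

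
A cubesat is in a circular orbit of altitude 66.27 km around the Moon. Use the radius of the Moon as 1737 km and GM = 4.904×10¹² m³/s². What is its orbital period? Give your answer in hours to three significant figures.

T ≈ 1.91 hours

r = 1737 + 66.27 = 1803.3 km = 1.8033×10⁶ m.
Kepler's third law: T = 2π√(r³/μ) = 2π√((1.803×10⁶)³ / 4.904×10¹²).
r³/μ = 1.196×10⁶ s², so T = 2π × 1.093×10³ = 6.871×10³ s.
Converting: 6.871×10³ s ÷ 3600 = 1.909 hours.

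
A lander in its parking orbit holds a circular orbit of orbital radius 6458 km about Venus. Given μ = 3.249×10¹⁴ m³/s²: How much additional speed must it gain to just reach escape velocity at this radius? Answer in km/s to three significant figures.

Δv ≈ 2.94 km/s

r = 6458 km = 6.458×10⁶ m.
Circular speed v_c = √(μ/r) = 7093 m/s.
Escape speed v_esc = √(2μ/r) = √2 × v_c = 10030 m/s.
Δv = v_esc − v_c = 2938 m/s = 2.938 km/s.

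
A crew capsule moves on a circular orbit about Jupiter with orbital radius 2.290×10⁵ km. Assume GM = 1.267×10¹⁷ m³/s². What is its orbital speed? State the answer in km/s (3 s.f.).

r = 2.290×10⁵ km = 2.290×10⁸ m.
For a circular orbit v = √(μ/r) = √(1.267×10¹⁷ / 2.290×10⁸) = √(5.533×10⁸) = 23520 m/s.
That is 23.52 km/s.

v ≈ 23.5 km/s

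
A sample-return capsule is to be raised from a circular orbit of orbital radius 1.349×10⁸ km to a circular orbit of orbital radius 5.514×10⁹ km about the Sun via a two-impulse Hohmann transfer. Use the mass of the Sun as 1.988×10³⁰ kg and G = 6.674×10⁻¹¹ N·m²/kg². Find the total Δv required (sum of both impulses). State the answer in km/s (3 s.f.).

μ = GM = 6.674×10⁻¹¹ × 1.988×10³⁰ = 1.327×10²⁰ m³/s².
r₁ = 1.349×10⁸ km = 1.349×10¹¹ m.
r₂ = 5.514×10⁹ km = 5.514×10¹² m.
Transfer ellipse a_t = (r₁ + r₂)/2 = 2.824×10¹² m.
At r₁: circular v_c1 = √(μ/r₁) = 31360 m/s; transfer-perihelion v_p = √[μ(2/r₁ − 1/a_t)] = 43820 m/s.
Δv₁ = v_p − v_c1 = 12460 m/s.
At r₂: circular v_c2 = √(μ/r₂) = 4905 m/s; transfer-aphelion v_a = √[μ(2/r₂ − 1/a_t)] = 1072 m/s.
Δv₂ = v_c2 − v_a = 3833 m/s.
Total Δv = Δv₁ + Δv₂ = 16290 m/s = 16.29 km/s.

Δv_total ≈ 16.3 km/s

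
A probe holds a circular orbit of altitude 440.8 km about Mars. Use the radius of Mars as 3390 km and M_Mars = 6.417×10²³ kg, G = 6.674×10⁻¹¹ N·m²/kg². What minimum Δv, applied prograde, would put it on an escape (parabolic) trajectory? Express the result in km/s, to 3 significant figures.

Δv ≈ 1.38 km/s

μ = GM = 6.674×10⁻¹¹ × 6.417×10²³ = 4.283×10¹³ m³/s².
r = 3390 + 440.8 = 3830.8 km = 3.8308×10⁶ m.
Circular speed v_c = √(μ/r) = 3344 m/s.
Escape speed v_esc = √(2μ/r) = √2 × v_c = 4729 m/s.
Δv = v_esc − v_c = 1385 m/s = 1.385 km/s.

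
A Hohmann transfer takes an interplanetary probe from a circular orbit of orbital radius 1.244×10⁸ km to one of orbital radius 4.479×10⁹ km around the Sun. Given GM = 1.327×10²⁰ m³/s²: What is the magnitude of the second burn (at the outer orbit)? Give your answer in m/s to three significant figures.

r₁ = 1.244×10⁸ km = 1.244×10¹¹ m.
r₂ = 4.479×10⁹ km = 4.479×10¹² m.
Transfer ellipse a_t = (r₁ + r₂)/2 = 2.302×10¹² m.
At r₁: circular v_c1 = √(μ/r₁) = 32660 m/s; transfer-perihelion v_p = √[μ(2/r₁ − 1/a_t)] = 45560 m/s.
At r₂: circular v_c2 = √(μ/r₂) = 5443 m/s; transfer-aphelion v_a = √[μ(2/r₂ − 1/a_t)] = 1265 m/s.
Δv₂ = v_c2 − v_a = 4178 m/s.

Δv ≈ 4180 m/s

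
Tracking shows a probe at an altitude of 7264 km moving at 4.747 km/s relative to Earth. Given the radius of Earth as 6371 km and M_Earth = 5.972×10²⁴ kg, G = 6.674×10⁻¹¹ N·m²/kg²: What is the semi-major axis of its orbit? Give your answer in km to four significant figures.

a ≈ 11090 km

μ = GM = 6.674×10⁻¹¹ × 5.972×10²⁴ = 3.986×10¹⁴ m³/s².
r = 6371 + 7264 = 13635 km = 1.364×10⁷ m.
Specific orbital energy ε = v²/2 − μ/r = (4747)²/2 − 3.986×10¹⁴/1.364×10⁷ = -1.796×10⁷ J/kg.
Since ε = −μ/(2a), a = −μ/(2ε) = 1.109×10⁷ m = 11093 km.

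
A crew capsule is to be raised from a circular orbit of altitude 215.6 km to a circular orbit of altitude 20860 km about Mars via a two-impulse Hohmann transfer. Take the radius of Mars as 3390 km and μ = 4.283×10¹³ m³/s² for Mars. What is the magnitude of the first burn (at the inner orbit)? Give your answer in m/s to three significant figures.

Δv ≈ 1100 m/s

r₁ = 3390 + 215.6 = 3605.6 km = 3.6056×10⁶ m.
r₂ = 3390 + 20860 = 24250 km = 2.4250×10⁷ m.
Transfer ellipse a_t = (r₁ + r₂)/2 = 1.393×10⁷ m.
At r₁: circular v_c1 = √(μ/r₁) = 3447 m/s; transfer-periapsis v_p = √[μ(2/r₁ − 1/a_t)] = 4548 m/s.
Δv₁ = v_p − v_c1 = 1101 m/s.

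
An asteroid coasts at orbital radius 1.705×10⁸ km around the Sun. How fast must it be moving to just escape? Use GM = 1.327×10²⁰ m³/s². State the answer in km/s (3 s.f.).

v_esc ≈ 39.5 km/s

r = 1.705×10⁸ km = 1.705×10¹¹ m.
Escape speed v_esc = √(2μ/r) = √(2 × 1.327×10²⁰ / 1.705×10¹¹) = √(1.557×10⁹) = 39450 m/s.
= 39.45 km/s.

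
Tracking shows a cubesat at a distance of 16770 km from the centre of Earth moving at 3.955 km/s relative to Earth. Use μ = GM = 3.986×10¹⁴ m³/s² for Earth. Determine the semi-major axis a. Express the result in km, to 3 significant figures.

a ≈ 12500 km

r = 1.677×10⁷ m.
Specific orbital energy ε = v²/2 − μ/r = (3955)²/2 − 3.986×10¹⁴/1.677×10⁷ = -1.595×10⁷ J/kg.
Since ε = −μ/(2a), a = −μ/(2ε) = 1.250×10⁷ m = 12497 km.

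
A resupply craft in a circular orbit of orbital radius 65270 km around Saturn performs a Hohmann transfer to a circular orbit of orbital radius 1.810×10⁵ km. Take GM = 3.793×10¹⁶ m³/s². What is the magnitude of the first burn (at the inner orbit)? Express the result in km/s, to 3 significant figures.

Δv ≈ 5.12 km/s

r₁ = 65270 km = 6.527×10⁷ m.
r₂ = 1.810×10⁵ km = 1.810×10⁸ m.
Transfer ellipse a_t = (r₁ + r₂)/2 = 1.231×10⁸ m.
At r₁: circular v_c1 = √(μ/r₁) = 24110 m/s; transfer-perikrone v_p = √[μ(2/r₁ − 1/a_t)] = 29230 m/s.
Δv₁ = v_p − v_c1 = 5120 m/s.
= 5.120 km/s.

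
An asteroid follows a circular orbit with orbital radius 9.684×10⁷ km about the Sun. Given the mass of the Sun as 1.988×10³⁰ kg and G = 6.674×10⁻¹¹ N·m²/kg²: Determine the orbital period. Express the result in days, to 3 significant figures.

T ≈ 190 days

μ = GM = 6.674×10⁻¹¹ × 1.988×10³⁰ = 1.327×10²⁰ m³/s².
r = 9.684×10⁷ km = 9.684×10¹⁰ m.
Kepler's third law: T = 2π√(r³/μ) = 2π√((9.684×10¹⁰)³ / 1.327×10²⁰).
r³/μ = 6.845×10¹² s², so T = 2π × 2.616×10⁶ = 1.644×10⁷ s.
Converting: 1.644×10⁷ s ÷ 86400 = 190.3 days.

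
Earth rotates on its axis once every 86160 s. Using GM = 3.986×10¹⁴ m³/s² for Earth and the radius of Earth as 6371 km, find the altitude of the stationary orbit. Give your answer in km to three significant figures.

A synchronous orbit has period T, so by Kepler's third law a = (μT²/4π²)^(1/3).
μT²/4π² = 3.986×10¹⁴ × (8.616×10⁴)² / 39.48 = 7.495×10²² m³.
a = 4.216×10⁷ m = 42163 km.
Altitude h = a − R = 42163 − 6371 = 35792 km.

h_sync ≈ 35800 km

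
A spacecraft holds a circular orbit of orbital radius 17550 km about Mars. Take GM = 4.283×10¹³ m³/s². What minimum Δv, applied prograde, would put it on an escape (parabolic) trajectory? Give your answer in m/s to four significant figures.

r = 17550 km = 1.755×10⁷ m.
Circular speed v_c = √(μ/r) = 1562 m/s.
Escape speed v_esc = √(2μ/r) = √2 × v_c = 2209 m/s.
Δv = v_esc − v_c = 647.1 m/s.

Δv ≈ 647.1 m/s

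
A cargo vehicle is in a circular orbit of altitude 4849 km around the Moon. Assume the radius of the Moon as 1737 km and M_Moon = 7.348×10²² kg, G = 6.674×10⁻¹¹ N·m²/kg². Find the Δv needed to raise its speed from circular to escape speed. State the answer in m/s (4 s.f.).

μ = GM = 6.674×10⁻¹¹ × 7.348×10²² = 4.904×10¹² m³/s².
r = 1737 + 4849 = 6586.0 km = 6.5860×10⁶ m.
Circular speed v_c = √(μ/r) = 862.9 m/s.
Escape speed v_esc = √(2μ/r) = √2 × v_c = 1220 m/s.
Δv = v_esc − v_c = 357.4 m/s.

Δv ≈ 357.4 m/s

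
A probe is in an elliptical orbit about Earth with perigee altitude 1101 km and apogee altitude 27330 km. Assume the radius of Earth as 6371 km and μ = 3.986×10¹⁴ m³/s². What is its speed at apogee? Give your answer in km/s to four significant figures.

r_p = 6371 + 1101 = 7472.0 km = 7.4720×10⁶ m.
r_a = 6371 + 27330 = 33701 km = 3.3701×10⁷ m.
Semi-major axis a = (r_p + r_a)/2 = 20586 km = 2.059×10⁷ m.
Vis-viva: v² = μ(2/r − 1/a) = 3.986×10¹⁴ × (5.935×10⁻⁸ − 4.858×10⁻⁸) = 4.293×10⁶ m²/s².
v = 2072 m/s = 2.072 km/s.

v ≈ 2.072 km/s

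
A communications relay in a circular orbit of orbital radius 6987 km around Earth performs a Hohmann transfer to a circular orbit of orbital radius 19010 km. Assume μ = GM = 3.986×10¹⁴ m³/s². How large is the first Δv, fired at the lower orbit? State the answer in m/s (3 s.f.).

Δv ≈ 1580 m/s

r₁ = 6987 km = 6.987×10⁶ m.
r₂ = 19010 km = 1.901×10⁷ m.
Transfer ellipse a_t = (r₁ + r₂)/2 = 1.300×10⁷ m.
At r₁: circular v_c1 = √(μ/r₁) = 7553 m/s; transfer-perigee v_p = √[μ(2/r₁ − 1/a_t)] = 9134 m/s.
Δv₁ = v_p − v_c1 = 1581 m/s.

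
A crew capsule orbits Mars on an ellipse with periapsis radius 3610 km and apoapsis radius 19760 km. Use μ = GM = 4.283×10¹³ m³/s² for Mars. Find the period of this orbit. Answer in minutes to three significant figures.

T ≈ 639 minutes

Semi-major axis a = (r_p + r_a)/2 = (3610.0 + 19760)/2 = 11685 km = 1.168×10⁷ m.
By Kepler's third law T = 2π√(a³/μ) = 2π × 6.103×10³ = 3.835×10⁴ s.
= 639.1 minutes.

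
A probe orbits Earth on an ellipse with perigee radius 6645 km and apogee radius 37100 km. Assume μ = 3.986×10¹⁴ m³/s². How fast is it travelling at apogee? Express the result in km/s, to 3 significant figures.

Semi-major axis a = (r_p + r_a)/2 = 21872 km = 2.187×10⁷ m.
Vis-viva: v² = μ(2/r − 1/a) = 3.986×10¹⁴ × (5.391×10⁻⁸ − 4.572×10⁻⁸) = 3.264×10⁶ m²/s².
v = 1807 m/s = 1.807 km/s.

v ≈ 1.81 km/s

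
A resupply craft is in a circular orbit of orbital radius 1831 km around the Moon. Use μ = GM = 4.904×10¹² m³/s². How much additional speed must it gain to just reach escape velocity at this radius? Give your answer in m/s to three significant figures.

r = 1831 km = 1.831×10⁶ m.
Circular speed v_c = √(μ/r) = 1637 m/s.
Escape speed v_esc = √(2μ/r) = √2 × v_c = 2314 m/s.
Δv = v_esc − v_c = 677.9 m/s.

Δv ≈ 678 m/s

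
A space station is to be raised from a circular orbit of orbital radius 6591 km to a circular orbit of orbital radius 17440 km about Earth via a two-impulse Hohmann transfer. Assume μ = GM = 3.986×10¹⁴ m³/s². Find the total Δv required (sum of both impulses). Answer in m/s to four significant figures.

r₁ = 6591 km = 6.591×10⁶ m.
r₂ = 17440 km = 1.744×10⁷ m.
Transfer ellipse a_t = (r₁ + r₂)/2 = 1.202×10⁷ m.
At r₁: circular v_c1 = √(μ/r₁) = 7777 m/s; transfer-perigee v_p = √[μ(2/r₁ − 1/a_t)] = 9369 m/s.
Δv₁ = v_p − v_c1 = 1592 m/s.
At r₂: circular v_c2 = √(μ/r₂) = 4781 m/s; transfer-apogee v_a = √[μ(2/r₂ − 1/a_t)] = 3541 m/s.
Δv₂ = v_c2 − v_a = 1240 m/s.
Total Δv = Δv₁ + Δv₂ = 2832 m/s.

Δv_total ≈ 2832 m/s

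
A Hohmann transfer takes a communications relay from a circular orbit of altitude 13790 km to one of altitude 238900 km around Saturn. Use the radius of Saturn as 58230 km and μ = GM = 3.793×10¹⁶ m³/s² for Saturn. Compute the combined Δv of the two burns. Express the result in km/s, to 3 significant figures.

Δv_total ≈ 10.4 km/s

r₁ = 58230 + 13790 = 72020 km = 7.2020×10⁷ m.
r₂ = 58230 + 238900 = 297130 km = 2.9713×10⁸ m.
Transfer ellipse a_t = (r₁ + r₂)/2 = 1.846×10⁸ m.
At r₁: circular v_c1 = √(μ/r₁) = 22950 m/s; transfer-perikrone v_p = √[μ(2/r₁ − 1/a_t)] = 29120 m/s.
Δv₁ = v_p − v_c1 = 6168 m/s.
At r₂: circular v_c2 = √(μ/r₂) = 11300 m/s; transfer-apokrone v_a = √[μ(2/r₂ − 1/a_t)] = 7058 m/s.
Δv₂ = v_c2 − v_a = 4241 m/s.
Total Δv = Δv₁ + Δv₂ = 10410 m/s = 10.41 km/s.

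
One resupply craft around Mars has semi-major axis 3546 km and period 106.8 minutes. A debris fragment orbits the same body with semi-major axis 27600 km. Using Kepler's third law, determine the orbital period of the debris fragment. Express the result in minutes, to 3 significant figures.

T₂ ≈ 2320 minutes

Kepler's third law: T² ∝ a³, so T₂ = T₁ (a₂/a₁)^(3/2).
a₂/a₁ = 7.783, (a₂/a₁)^(3/2) = 21.71.
T₂ = 106.8 × 21.71 = 2319 minutes.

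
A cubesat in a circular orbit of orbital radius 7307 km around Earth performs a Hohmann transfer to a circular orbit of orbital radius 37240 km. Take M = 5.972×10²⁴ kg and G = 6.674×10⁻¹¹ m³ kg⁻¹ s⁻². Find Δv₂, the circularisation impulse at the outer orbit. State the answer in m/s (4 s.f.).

μ = GM = 6.674×10⁻¹¹ × 5.972×10²⁴ = 3.986×10¹⁴ m³/s².
r₁ = 7307 km = 7.307×10⁶ m.
r₂ = 37240 km = 3.724×10⁷ m.
Transfer ellipse a_t = (r₁ + r₂)/2 = 2.227×10⁷ m.
At r₁: circular v_c1 = √(μ/r₁) = 7386 m/s; transfer-perigee v_p = √[μ(2/r₁ − 1/a_t)] = 9550 m/s.
At r₂: circular v_c2 = √(μ/r₂) = 3272 m/s; transfer-apogee v_a = √[μ(2/r₂ − 1/a_t)] = 1874 m/s.
Δv₂ = v_c2 − v_a = 1398 m/s.

Δv ≈ 1398 m/s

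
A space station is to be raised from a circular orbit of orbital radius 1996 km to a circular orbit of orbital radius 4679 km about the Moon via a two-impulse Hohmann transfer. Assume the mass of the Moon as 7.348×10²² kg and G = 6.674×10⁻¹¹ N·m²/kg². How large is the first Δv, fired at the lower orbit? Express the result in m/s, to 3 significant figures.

Δv ≈ 288 m/s

μ = GM = 6.674×10⁻¹¹ × 7.348×10²² = 4.904×10¹² m³/s².
r₁ = 1996 km = 1.996×10⁶ m.
r₂ = 4679 km = 4.679×10⁶ m.
Transfer ellipse a_t = (r₁ + r₂)/2 = 3.338×10⁶ m.
At r₁: circular v_c1 = √(μ/r₁) = 1567 m/s; transfer-perilune v_p = √[μ(2/r₁ − 1/a_t)] = 1856 m/s.
Δv₁ = v_p − v_c1 = 288.5 m/s.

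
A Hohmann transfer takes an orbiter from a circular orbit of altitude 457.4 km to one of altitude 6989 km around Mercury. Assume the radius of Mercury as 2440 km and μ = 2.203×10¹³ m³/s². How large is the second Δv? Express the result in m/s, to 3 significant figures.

r₁ = 2440 + 457.4 = 2897.4 km = 2.8974×10⁶ m.
r₂ = 2440 + 6989 = 9429.0 km = 9.4290×10⁶ m.
Transfer ellipse a_t = (r₁ + r₂)/2 = 6.163×10⁶ m.
At r₁: circular v_c1 = √(μ/r₁) = 2757 m/s; transfer-periherm v_p = √[μ(2/r₁ − 1/a_t)] = 3411 m/s.
At r₂: circular v_c2 = √(μ/r₂) = 1529 m/s; transfer-apoherm v_a = √[μ(2/r₂ − 1/a_t)] = 1048 m/s.
Δv₂ = v_c2 − v_a = 480.5 m/s.

Δv ≈ 480 m/s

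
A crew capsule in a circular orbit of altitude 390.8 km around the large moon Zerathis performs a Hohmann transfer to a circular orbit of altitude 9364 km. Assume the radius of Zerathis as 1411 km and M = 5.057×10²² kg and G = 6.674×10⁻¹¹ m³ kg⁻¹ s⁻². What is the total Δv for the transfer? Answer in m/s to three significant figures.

μ = GM = 6.674×10⁻¹¹ × 5.057×10²² = 3.375×10¹² m³/s².
r₁ = 1411 + 390.8 = 1801.8 km = 1.8018×10⁶ m.
r₂ = 1411 + 9364 = 10775 km = 1.0775×10⁷ m.
Transfer ellipse a_t = (r₁ + r₂)/2 = 6.288×10⁶ m.
At r₁: circular v_c1 = √(μ/r₁) = 1369 m/s; transfer-periapsis v_p = √[μ(2/r₁ − 1/a_t)] = 1792 m/s.
Δv₁ = v_p − v_c1 = 422.9 m/s.
At r₂: circular v_c2 = √(μ/r₂) = 559.7 m/s; transfer-apoapsis v_a = √[μ(2/r₂ − 1/a_t)] = 299.6 m/s.
Δv₂ = v_c2 − v_a = 260.1 m/s.
Total Δv = Δv₁ + Δv₂ = 683.0 m/s.

Δv_total ≈ 683 m/s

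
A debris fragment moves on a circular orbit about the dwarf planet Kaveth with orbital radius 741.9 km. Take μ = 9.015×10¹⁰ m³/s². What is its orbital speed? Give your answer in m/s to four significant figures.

v ≈ 348.6 m/s

r = 741.9 km = 7.419×10⁵ m.
For a circular orbit v = √(μ/r) = √(9.015×10¹⁰ / 7.419×10⁵) = √(1.215×10⁵) = 348.6 m/s.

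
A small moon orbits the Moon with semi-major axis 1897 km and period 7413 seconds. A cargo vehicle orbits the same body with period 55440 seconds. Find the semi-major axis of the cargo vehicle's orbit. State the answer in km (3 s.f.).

Kepler's third law: a³ ∝ T², so a₂ = a₁ (T₂/T₁)^(2/3).
T₂/T₁ = 7.479, (T₂/T₁)^(2/3) = 3.824.
a₂ = 1897 × 3.824 = 7255 km.

a₂ ≈ 7250 km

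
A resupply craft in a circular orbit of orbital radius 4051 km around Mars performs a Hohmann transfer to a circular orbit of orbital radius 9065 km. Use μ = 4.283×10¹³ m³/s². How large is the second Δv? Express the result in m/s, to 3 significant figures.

r₁ = 4051 km = 4.051×10⁶ m.
r₂ = 9065 km = 9.065×10⁶ m.
Transfer ellipse a_t = (r₁ + r₂)/2 = 6.558×10⁶ m.
At r₁: circular v_c1 = √(μ/r₁) = 3252 m/s; transfer-periapsis v_p = √[μ(2/r₁ − 1/a_t)] = 3823 m/s.
At r₂: circular v_c2 = √(μ/r₂) = 2174 m/s; transfer-apoapsis v_a = √[μ(2/r₂ − 1/a_t)] = 1708 m/s.
Δv₂ = v_c2 − v_a = 465.3 m/s.

Δv ≈ 465 m/s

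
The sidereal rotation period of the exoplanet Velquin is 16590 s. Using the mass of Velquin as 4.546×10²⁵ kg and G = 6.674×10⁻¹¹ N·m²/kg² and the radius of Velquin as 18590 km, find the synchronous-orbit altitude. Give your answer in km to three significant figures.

h_sync ≈ 9070 km

μ = GM = 6.674×10⁻¹¹ × 4.546×10²⁵ = 3.034×10¹⁵ m³/s².
A synchronous orbit has period T, so by Kepler's third law a = (μT²/4π²)^(1/3).
μT²/4π² = 3.034×10¹⁵ × (1.659×10⁴)² / 39.48 = 2.115×10²² m³.
a = 2.766×10⁷ m = 27656 km.
Altitude h = a − R = 27656 − 18590 = 9065.6 km.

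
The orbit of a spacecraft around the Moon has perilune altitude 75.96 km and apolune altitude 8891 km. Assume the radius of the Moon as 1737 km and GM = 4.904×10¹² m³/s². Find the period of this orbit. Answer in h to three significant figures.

T ≈ 12.2 h

r_p = 1737 + 75.96 = 1813.0 km = 1.8130×10⁶ m.
r_a = 1737 + 8891 = 10628 km = 1.0628×10⁷ m.
Semi-major axis a = (r_p + r_a)/2 = (1813.0 + 10628)/2 = 6220.5 km = 6.220×10⁶ m.
By Kepler's third law T = 2π√(a³/μ) = 2π × 7.006×10³ = 4.402×10⁴ s.
= 12.23 h.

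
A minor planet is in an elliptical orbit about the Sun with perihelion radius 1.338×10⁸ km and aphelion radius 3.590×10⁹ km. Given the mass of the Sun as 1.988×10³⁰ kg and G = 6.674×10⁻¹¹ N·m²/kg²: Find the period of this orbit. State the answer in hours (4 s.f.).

T ≈ 385000 hours

μ = GM = 6.674×10⁻¹¹ × 1.988×10³⁰ = 1.327×10²⁰ m³/s².
Semi-major axis a = (r_p + r_a)/2 = (1.3380×10⁸ + 3.5900×10⁹)/2 = 1.8619×10⁹ km = 1.862×10¹² m.
By Kepler's third law T = 2π√(a³/μ) = 2π × 2.206×10⁸ = 1.386×10⁹ s.
= 3.850×10⁵ hours.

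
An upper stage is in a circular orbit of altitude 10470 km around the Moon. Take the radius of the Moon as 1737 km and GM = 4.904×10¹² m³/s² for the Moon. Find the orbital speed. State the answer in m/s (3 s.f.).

r = 1737 + 10470 = 12207 km = 1.2207×10⁷ m.
For a circular orbit v = √(μ/r) = √(4.904×10¹² / 1.221×10⁷) = √(4.017×10⁵) = 633.8 m/s.

v ≈ 634 m/s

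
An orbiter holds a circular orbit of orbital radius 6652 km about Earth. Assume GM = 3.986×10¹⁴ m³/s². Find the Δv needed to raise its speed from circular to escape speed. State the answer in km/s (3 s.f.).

Δv ≈ 3.21 km/s

r = 6652 km = 6.652×10⁶ m.
Circular speed v_c = √(μ/r) = 7741 m/s.
Escape speed v_esc = √(2μ/r) = √2 × v_c = 10950 m/s.
Δv = v_esc − v_c = 3206 m/s = 3.206 km/s.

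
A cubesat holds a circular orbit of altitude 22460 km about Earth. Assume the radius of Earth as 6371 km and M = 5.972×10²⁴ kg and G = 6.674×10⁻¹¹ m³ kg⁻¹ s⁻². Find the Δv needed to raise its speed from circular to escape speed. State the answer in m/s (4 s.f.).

Δv ≈ 1540 m/s

μ = GM = 6.674×10⁻¹¹ × 5.972×10²⁴ = 3.986×10¹⁴ m³/s².
r = 6371 + 22460 = 28831 km = 2.8831×10⁷ m.
Circular speed v_c = √(μ/r) = 3718 m/s.
Escape speed v_esc = √(2μ/r) = √2 × v_c = 5258 m/s.
Δv = v_esc − v_c = 1540 m/s.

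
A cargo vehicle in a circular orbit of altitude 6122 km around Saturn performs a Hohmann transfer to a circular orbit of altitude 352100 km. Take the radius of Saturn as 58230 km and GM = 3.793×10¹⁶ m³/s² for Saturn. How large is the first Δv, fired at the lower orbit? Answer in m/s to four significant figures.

Δv ≈ 7644 m/s

r₁ = 58230 + 6122 = 64352 km = 6.4352×10⁷ m.
r₂ = 58230 + 352100 = 410330 km = 4.1033×10⁸ m.
Transfer ellipse a_t = (r₁ + r₂)/2 = 2.373×10⁸ m.
At r₁: circular v_c1 = √(μ/r₁) = 24280 m/s; transfer-perikrone v_p = √[μ(2/r₁ − 1/a_t)] = 31920 m/s.
Δv₁ = v_p − v_c1 = 7644 m/s.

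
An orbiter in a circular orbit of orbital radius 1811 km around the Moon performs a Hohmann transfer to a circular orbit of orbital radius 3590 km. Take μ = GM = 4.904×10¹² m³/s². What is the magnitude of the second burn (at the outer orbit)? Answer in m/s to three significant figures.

r₁ = 1811 km = 1.811×10⁶ m.
r₂ = 3590 km = 3.590×10⁶ m.
Transfer ellipse a_t = (r₁ + r₂)/2 = 2.700×10⁶ m.
At r₁: circular v_c1 = √(μ/r₁) = 1646 m/s; transfer-perilune v_p = √[μ(2/r₁ − 1/a_t)] = 1897 m/s.
At r₂: circular v_c2 = √(μ/r₂) = 1169 m/s; transfer-apolune v_a = √[μ(2/r₂ − 1/a_t)] = 957.1 m/s.
Δv₂ = v_c2 − v_a = 211.6 m/s.

Δv ≈ 212 m/s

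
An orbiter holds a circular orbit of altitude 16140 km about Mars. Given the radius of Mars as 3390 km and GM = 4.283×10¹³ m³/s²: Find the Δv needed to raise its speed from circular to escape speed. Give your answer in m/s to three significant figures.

r = 3390 + 16140 = 19530 km = 1.9530×10⁷ m.
Circular speed v_c = √(μ/r) = 1481 m/s.
Escape speed v_esc = √(2μ/r) = √2 × v_c = 2094 m/s.
Δv = v_esc − v_c = 613.4 m/s.

Δv ≈ 613 m/s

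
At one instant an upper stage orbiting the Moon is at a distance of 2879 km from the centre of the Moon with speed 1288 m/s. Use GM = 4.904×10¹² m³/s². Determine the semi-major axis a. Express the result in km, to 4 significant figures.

a ≈ 2806 km

r = 2.879×10⁶ m.
Specific orbital energy ε = v²/2 − μ/r = (1288)²/2 − 4.904×10¹²/2.879×10⁶ = -8.739×10⁵ J/kg.
Since ε = −μ/(2a), a = −μ/(2ε) = 2.806×10⁶ m = 2805.8 km.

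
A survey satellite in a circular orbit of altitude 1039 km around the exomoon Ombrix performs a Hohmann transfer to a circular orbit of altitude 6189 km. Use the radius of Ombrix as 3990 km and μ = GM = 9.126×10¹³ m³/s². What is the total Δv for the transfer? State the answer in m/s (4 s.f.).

r₁ = 3990 + 1039 = 5029.0 km = 5.0290×10⁶ m.
r₂ = 3990 + 6189 = 10179 km = 1.0179×10⁷ m.
Transfer ellipse a_t = (r₁ + r₂)/2 = 7.604×10⁶ m.
At r₁: circular v_c1 = √(μ/r₁) = 4260 m/s; transfer-periapsis v_p = √[μ(2/r₁ − 1/a_t)] = 4929 m/s.
Δv₁ = v_p − v_c1 = 668.8 m/s.
At r₂: circular v_c2 = √(μ/r₂) = 2994 m/s; transfer-apoapsis v_a = √[μ(2/r₂ − 1/a_t)] = 2435 m/s.
Δv₂ = v_c2 − v_a = 559.2 m/s.
Total Δv = Δv₁ + Δv₂ = 1228 m/s.

Δv_total ≈ 1228 m/s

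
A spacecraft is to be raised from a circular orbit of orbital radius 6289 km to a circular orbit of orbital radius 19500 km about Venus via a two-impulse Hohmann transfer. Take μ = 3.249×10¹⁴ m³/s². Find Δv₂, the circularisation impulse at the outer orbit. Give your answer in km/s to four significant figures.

Δv ≈ 1.231 km/s

r₁ = 6289 km = 6.289×10⁶ m.
r₂ = 19500 km = 1.950×10⁷ m.
Transfer ellipse a_t = (r₁ + r₂)/2 = 1.289×10⁷ m.
At r₁: circular v_c1 = √(μ/r₁) = 7188 m/s; transfer-periapsis v_p = √[μ(2/r₁ − 1/a_t)] = 8839 m/s.
At r₂: circular v_c2 = √(μ/r₂) = 4082 m/s; transfer-apoapsis v_a = √[μ(2/r₂ − 1/a_t)] = 2851 m/s.
Δv₂ = v_c2 − v_a = 1231 m/s.
= 1.231 km/s.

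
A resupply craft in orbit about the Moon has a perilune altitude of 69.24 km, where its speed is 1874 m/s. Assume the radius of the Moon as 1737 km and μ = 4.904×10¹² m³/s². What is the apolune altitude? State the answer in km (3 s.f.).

r_p = 1737 + 69.24 = 1806.2 km = 1.806×10⁶ m.
Specific energy ε = v²/2 − μ/r = -9.591×10⁵ J/kg, so a = −μ/(2ε) = 2.557×10⁶ m.
The apsides satisfy r_p + r_a = 2a, so the apolune radius is 2a − r_p = 3.307×10⁶ m = 3306.9 km.
Apolune altitude = 3306.9 − 1737 = 1569.9 km.

apolune altitude ≈ 1570 km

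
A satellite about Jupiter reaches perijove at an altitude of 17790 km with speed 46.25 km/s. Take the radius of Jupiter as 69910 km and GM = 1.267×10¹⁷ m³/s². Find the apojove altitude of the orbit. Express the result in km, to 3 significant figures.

r_p = 69910 + 17790 = 87700 km = 8.770×10⁷ m.
Specific energy ε = v²/2 − μ/r = -3.752×10⁸ J/kg, so a = −μ/(2ε) = 1.689×10⁸ m.
The apsides satisfy r_p + r_a = 2a, so the apojove radius is 2a − r_p = 2.500×10⁸ m = 2.5002×10⁵ km.
Apojove altitude = 2.5002×10⁵ − 69910 = 1.8011×10⁵ km.

apojove altitude ≈ 1.80×10⁵ km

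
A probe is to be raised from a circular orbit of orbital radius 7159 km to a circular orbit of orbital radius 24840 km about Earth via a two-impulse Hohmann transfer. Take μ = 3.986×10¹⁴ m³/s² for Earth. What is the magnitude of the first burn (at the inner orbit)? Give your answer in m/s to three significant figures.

Δv ≈ 1840 m/s

r₁ = 7159 km = 7.159×10⁶ m.
r₂ = 24840 km = 2.484×10⁷ m.
Transfer ellipse a_t = (r₁ + r₂)/2 = 1.600×10⁷ m.
At r₁: circular v_c1 = √(μ/r₁) = 7462 m/s; transfer-perigee v_p = √[μ(2/r₁ − 1/a_t)] = 9297 m/s.
Δv₁ = v_p − v_c1 = 1836 m/s.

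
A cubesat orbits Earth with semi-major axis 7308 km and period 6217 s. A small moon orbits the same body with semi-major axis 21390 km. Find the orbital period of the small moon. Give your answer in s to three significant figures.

Kepler's third law: T² ∝ a³, so T₂ = T₁ (a₂/a₁)^(3/2).
a₂/a₁ = 2.927, (a₂/a₁)^(3/2) = 5.007.
T₂ = 6217 × 5.007 = 31130 s.

T₂ ≈ 31100 s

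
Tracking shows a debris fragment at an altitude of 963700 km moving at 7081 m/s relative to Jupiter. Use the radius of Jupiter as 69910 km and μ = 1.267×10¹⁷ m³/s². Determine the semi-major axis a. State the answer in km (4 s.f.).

a ≈ 6.497×10⁵ km

r = 69910 + 963700 = 1.0336×10⁶ km = 1.034×10⁹ m.
Specific orbital energy ε = v²/2 − μ/r = (7081)²/2 − 1.267×10¹⁷/1.034×10⁹ = -9.751×10⁷ J/kg.
Since ε = −μ/(2a), a = −μ/(2ε) = 6.497×10⁸ m = 6.4968×10⁵ km.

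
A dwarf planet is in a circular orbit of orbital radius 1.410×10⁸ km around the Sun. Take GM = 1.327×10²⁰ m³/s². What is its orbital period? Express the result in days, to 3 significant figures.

T ≈ 334 days

r = 1.410×10⁸ km = 1.410×10¹¹ m.
Kepler's third law: T = 2π√(r³/μ) = 2π√((1.410×10¹¹)³ / 1.327×10²⁰).
r³/μ = 2.112×10¹³ s², so T = 2π × 4.596×10⁶ = 2.888×10⁷ s.
Converting: 2.888×10⁷ s ÷ 86400 = 334.2 days.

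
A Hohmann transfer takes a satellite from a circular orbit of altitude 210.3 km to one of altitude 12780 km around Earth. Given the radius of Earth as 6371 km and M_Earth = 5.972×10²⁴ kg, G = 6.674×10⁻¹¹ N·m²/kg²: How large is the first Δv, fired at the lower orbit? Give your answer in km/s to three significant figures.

μ = GM = 6.674×10⁻¹¹ × 5.972×10²⁴ = 3.986×10¹⁴ m³/s².
r₁ = 6371 + 210.3 = 6581.3 km = 6.5813×10⁶ m.
r₂ = 6371 + 12780 = 19151 km = 1.9151×10⁷ m.
Transfer ellipse a_t = (r₁ + r₂)/2 = 1.287×10⁷ m.
At r₁: circular v_c1 = √(μ/r₁) = 7782 m/s; transfer-perigee v_p = √[μ(2/r₁ − 1/a_t)] = 9494 m/s.
Δv₁ = v_p − v_c1 = 1712 m/s.
= 1.712 km/s.

Δv ≈ 1.71 km/s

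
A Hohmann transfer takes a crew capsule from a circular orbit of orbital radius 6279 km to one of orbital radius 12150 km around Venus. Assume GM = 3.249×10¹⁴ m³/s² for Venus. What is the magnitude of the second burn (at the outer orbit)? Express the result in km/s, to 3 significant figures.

r₁ = 6279 km = 6.279×10⁶ m.
r₂ = 12150 km = 1.215×10⁷ m.
Transfer ellipse a_t = (r₁ + r₂)/2 = 9.214×10⁶ m.
At r₁: circular v_c1 = √(μ/r₁) = 7193 m/s; transfer-periapsis v_p = √[μ(2/r₁ − 1/a_t)] = 8260 m/s.
At r₂: circular v_c2 = √(μ/r₂) = 5171 m/s; transfer-apoapsis v_a = √[μ(2/r₂ − 1/a_t)] = 4269 m/s.
Δv₂ = v_c2 − v_a = 902.4 m/s.
= 0.9024 km/s.

Δv ≈ 0.902 km/s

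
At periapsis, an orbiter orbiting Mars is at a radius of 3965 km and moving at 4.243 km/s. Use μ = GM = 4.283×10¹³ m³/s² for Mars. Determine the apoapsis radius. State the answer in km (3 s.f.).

apoapsis radius ≈ 19800 km

r_p = 3.965×10⁶ m.
Specific energy ε = v²/2 − μ/r = -1.800×10⁶ J/kg, so a = −μ/(2ε) = 1.189×10⁷ m.
The apsides satisfy r_p + r_a = 2a, so the apoapsis radius is 2a − r_p = 1.982×10⁷ m = 19823 km.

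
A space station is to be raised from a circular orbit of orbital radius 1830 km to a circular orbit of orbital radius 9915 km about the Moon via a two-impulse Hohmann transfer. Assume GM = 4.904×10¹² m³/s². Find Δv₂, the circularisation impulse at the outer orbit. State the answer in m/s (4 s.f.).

r₁ = 1830 km = 1.830×10⁶ m.
r₂ = 9915 km = 9.915×10⁶ m.
Transfer ellipse a_t = (r₁ + r₂)/2 = 5.872×10⁶ m.
At r₁: circular v_c1 = √(μ/r₁) = 1637 m/s; transfer-perilune v_p = √[μ(2/r₁ − 1/a_t)] = 2127 m/s.
At r₂: circular v_c2 = √(μ/r₂) = 703.3 m/s; transfer-apolune v_a = √[μ(2/r₂ − 1/a_t)] = 392.6 m/s.
Δv₂ = v_c2 − v_a = 310.7 m/s.

Δv ≈ 310.7 m/s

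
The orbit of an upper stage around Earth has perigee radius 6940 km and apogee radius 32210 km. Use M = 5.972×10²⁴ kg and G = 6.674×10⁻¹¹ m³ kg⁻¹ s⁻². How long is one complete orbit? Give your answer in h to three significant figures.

μ = GM = 6.674×10⁻¹¹ × 5.972×10²⁴ = 3.986×10¹⁴ m³/s².
Semi-major axis a = (r_p + r_a)/2 = (6940.0 + 32210)/2 = 19575 km = 1.958×10⁷ m.
By Kepler's third law T = 2π√(a³/μ) = 2π × 4.338×10³ = 2.726×10⁴ s.
= 7.571 h.

T ≈ 7.57 h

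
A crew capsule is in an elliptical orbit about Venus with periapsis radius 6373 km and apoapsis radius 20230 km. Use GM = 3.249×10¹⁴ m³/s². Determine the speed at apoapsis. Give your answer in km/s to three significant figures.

v ≈ 2.77 km/s

Semi-major axis a = (r_p + r_a)/2 = 13302 km = 1.330×10⁷ m.
Vis-viva: v² = μ(2/r − 1/a) = 3.249×10¹⁴ × (9.886×10⁻⁸ − 7.518×10⁻⁸) = 7.695×10⁶ m²/s².
v = 2774 m/s = 2.774 km/s.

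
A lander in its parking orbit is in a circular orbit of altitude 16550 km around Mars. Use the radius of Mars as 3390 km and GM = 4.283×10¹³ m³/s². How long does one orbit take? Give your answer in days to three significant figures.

T ≈ 0.989 days

r = 3390 + 16550 = 19940 km = 1.9940×10⁷ m.
Kepler's third law: T = 2π√(r³/μ) = 2π√((1.994×10⁷)³ / 4.283×10¹³).
r³/μ = 1.851×10⁸ s², so T = 2π × 1.361×10⁴ = 8.549×10⁴ s.
Converting: 8.549×10⁴ s ÷ 86400 = 0.9894 days.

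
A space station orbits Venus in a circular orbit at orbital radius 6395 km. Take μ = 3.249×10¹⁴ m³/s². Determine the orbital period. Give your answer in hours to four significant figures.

T ≈ 1.566 hours

r = 6395 km = 6.395×10⁶ m.
Kepler's third law: T = 2π√(r³/μ) = 2π√((6.395×10⁶)³ / 3.249×10¹⁴).
r³/μ = 8.050×10⁵ s², so T = 2π × 8.972×10² = 5.637×10³ s.
Converting: 5.637×10³ s ÷ 3600 = 1.566 hours.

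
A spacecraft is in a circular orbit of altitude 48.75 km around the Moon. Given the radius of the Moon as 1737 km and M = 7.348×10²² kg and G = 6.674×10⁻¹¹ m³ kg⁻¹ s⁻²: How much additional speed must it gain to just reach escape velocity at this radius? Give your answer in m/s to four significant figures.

μ = GM = 6.674×10⁻¹¹ × 7.348×10²² = 4.904×10¹² m³/s².
r = 1737 + 48.75 = 1785.8 km = 1.7858×10⁶ m.
Circular speed v_c = √(μ/r) = 1657 m/s.
Escape speed v_esc = √(2μ/r) = √2 × v_c = 2344 m/s.
Δv = v_esc − v_c = 686.4 m/s.

Δv ≈ 686.4 m/s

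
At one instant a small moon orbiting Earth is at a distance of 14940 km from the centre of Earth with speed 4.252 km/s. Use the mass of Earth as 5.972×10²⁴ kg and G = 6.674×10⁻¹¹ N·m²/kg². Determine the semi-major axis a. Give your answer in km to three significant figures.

μ = GM = 6.674×10⁻¹¹ × 5.972×10²⁴ = 3.986×10¹⁴ m³/s².
r = 1.494×10⁷ m.
Specific orbital energy ε = v²/2 − μ/r = (4252)²/2 − 3.986×10¹⁴/1.494×10⁷ = -1.764×10⁷ J/kg.
Since ε = −μ/(2a), a = −μ/(2ε) = 1.130×10⁷ m = 11298 km.

a ≈ 11300 km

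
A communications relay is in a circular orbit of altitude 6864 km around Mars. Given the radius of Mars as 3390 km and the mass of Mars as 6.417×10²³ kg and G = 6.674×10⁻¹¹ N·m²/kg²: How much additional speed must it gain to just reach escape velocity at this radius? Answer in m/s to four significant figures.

Δv ≈ 846.5 m/s

μ = GM = 6.674×10⁻¹¹ × 6.417×10²³ = 4.283×10¹³ m³/s².
r = 3390 + 6864 = 10254 km = 1.0254×10⁷ m.
Circular speed v_c = √(μ/r) = 2044 m/s.
Escape speed v_esc = √(2μ/r) = √2 × v_c = 2890 m/s.
Δv = v_esc − v_c = 846.5 m/s.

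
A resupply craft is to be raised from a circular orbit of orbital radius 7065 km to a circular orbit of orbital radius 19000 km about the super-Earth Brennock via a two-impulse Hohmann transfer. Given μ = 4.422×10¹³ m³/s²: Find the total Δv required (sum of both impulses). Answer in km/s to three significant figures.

Δv_total ≈ 0.921 km/s

r₁ = 7065 km = 7.065×10⁶ m.
r₂ = 19000 km = 1.900×10⁷ m.
Transfer ellipse a_t = (r₁ + r₂)/2 = 1.303×10⁷ m.
At r₁: circular v_c1 = √(μ/r₁) = 2502 m/s; transfer-periapsis v_p = √[μ(2/r₁ − 1/a_t)] = 3021 m/s.
Δv₁ = v_p − v_c1 = 519.0 m/s.
At r₂: circular v_c2 = √(μ/r₂) = 1526 m/s; transfer-apoapsis v_a = √[μ(2/r₂ − 1/a_t)] = 1123 m/s.
Δv₂ = v_c2 − v_a = 402.3 m/s.
Total Δv = Δv₁ + Δv₂ = 921.3 m/s = 0.9213 km/s.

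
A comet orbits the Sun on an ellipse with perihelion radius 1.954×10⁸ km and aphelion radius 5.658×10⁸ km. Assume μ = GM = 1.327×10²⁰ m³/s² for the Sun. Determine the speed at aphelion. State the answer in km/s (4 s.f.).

v ≈ 10.97 km/s

Semi-major axis a = (r_p + r_a)/2 = 3.8060×10⁸ km = 3.806×10¹¹ m.
Vis-viva: v² = μ(2/r − 1/a) = 1.327×10²⁰ × (3.535×10⁻¹² − 2.627×10⁻¹²) = 1.204×10⁸ m²/s².
v = 10970 m/s = 10.97 km/s.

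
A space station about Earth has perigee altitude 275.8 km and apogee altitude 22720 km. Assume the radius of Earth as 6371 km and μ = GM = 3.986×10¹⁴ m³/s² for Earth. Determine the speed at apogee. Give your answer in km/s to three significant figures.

r_p = 6371 + 275.8 = 6646.8 km = 6.6468×10⁶ m.
r_a = 6371 + 22720 = 29091 km = 2.9091×10⁷ m.
Semi-major axis a = (r_p + r_a)/2 = 17869 km = 1.787×10⁷ m.
Vis-viva: v² = μ(2/r − 1/a) = 3.986×10¹⁴ × (6.875×10⁻⁸ − 5.596×10⁻⁸) = 5.097×10⁶ m²/s².
v = 2258 m/s = 2.258 km/s.

v ≈ 2.26 km/s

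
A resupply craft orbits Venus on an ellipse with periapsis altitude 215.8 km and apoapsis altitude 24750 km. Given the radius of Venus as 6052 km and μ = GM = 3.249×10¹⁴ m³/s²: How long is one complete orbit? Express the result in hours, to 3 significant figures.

T ≈ 7.73 hours

r_p = 6052 + 215.8 = 6267.8 km = 6.2678×10⁶ m.
r_a = 6052 + 24750 = 30802 km = 3.0802×10⁷ m.
Semi-major axis a = (r_p + r_a)/2 = (6267.8 + 30802)/2 = 18535 km = 1.853×10⁷ m.
By Kepler's third law T = 2π√(a³/μ) = 2π × 4.427×10³ = 2.782×10⁴ s.
= 7.727 hours.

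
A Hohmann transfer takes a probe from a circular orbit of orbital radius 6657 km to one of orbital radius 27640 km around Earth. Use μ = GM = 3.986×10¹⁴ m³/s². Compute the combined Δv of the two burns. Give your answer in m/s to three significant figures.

Δv_total ≈ 3520 m/s

r₁ = 6657 km = 6.657×10⁶ m.
r₂ = 27640 km = 2.764×10⁷ m.
Transfer ellipse a_t = (r₁ + r₂)/2 = 1.715×10⁷ m.
At r₁: circular v_c1 = √(μ/r₁) = 7738 m/s; transfer-perigee v_p = √[μ(2/r₁ − 1/a_t)] = 9824 m/s.
Δv₁ = v_p − v_c1 = 2086 m/s.
At r₂: circular v_c2 = √(μ/r₂) = 3798 m/s; transfer-apogee v_a = √[μ(2/r₂ − 1/a_t)] = 2366 m/s.
Δv₂ = v_c2 − v_a = 1431 m/s.
Total Δv = Δv₁ + Δv₂ = 3517 m/s.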